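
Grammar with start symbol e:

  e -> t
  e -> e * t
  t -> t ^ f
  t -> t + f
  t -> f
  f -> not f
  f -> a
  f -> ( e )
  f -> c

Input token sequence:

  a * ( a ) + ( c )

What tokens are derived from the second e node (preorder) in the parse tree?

[e [e [t [f a]]] * [t [t [f ( [e [t [f a]]] )]] + [f ( [e [t [f c]]] )]]]

a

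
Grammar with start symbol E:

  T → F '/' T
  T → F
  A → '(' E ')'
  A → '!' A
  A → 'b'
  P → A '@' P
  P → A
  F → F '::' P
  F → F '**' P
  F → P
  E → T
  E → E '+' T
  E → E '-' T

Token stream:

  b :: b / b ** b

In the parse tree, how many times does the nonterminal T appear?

[E [T [F [F [P [A b]]] :: [P [A b]]] / [T [F [F [P [A b]]] ** [P [A b]]]]]]

2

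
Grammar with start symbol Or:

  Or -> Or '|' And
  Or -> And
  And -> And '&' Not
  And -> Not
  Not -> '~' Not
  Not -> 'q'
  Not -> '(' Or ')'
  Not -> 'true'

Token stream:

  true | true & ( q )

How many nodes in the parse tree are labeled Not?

[Or [Or [And [Not true]]] | [And [And [Not true]] & [Not ( [Or [And [Not q]]] )]]]

4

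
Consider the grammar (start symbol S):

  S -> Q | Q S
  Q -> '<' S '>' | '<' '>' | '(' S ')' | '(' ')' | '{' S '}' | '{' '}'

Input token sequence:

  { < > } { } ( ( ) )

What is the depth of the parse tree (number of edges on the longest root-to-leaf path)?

6

[S [Q { [S [Q < >]] }] [S [Q { }] [S [Q ( [S [Q ( )]] )]]]]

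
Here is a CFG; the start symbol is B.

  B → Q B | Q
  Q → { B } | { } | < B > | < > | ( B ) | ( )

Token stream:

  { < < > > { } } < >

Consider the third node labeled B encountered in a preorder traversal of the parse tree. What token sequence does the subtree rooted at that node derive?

[B [Q { [B [Q < [B [Q < >]] >] [B [Q { }]]] }] [B [Q < >]]]

< >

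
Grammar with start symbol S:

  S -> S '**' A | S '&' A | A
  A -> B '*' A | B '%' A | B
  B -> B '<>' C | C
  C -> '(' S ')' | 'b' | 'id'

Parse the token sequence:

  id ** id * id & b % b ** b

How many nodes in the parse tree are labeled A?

6

[S [S [S [S [A [B [C id]]]] ** [A [B [C id]] * [A [B [C id]]]]] & [A [B [C b]] % [A [B [C b]]]]] ** [A [B [C b]]]]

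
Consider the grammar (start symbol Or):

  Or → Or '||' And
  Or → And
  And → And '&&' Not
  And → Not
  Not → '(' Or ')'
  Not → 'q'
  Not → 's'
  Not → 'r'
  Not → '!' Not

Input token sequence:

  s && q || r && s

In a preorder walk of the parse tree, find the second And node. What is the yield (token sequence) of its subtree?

s

[Or [Or [And [And [Not s]] && [Not q]]] || [And [And [Not r]] && [Not s]]]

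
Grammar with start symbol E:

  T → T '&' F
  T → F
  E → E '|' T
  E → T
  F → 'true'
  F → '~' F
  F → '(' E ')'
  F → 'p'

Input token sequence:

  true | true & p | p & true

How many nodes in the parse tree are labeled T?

[E [E [E [T [F true]]] | [T [T [F true]] & [F p]]] | [T [T [F p]] & [F true]]]

5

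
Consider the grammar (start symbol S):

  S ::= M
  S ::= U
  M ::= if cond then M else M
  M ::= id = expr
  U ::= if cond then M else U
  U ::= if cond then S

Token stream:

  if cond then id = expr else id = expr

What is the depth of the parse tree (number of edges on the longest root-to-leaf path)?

3

[S [M if cond then [M id = expr] else [M id = expr]]]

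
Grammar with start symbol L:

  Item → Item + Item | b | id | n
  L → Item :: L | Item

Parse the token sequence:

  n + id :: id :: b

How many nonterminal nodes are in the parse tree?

8

[L [Item [Item n] + [Item id]] :: [L [Item id] :: [L [Item b]]]]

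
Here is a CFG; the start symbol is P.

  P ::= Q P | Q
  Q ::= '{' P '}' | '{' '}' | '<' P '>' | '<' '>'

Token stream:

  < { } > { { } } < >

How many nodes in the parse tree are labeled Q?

5

[P [Q < [P [Q { }]] >] [P [Q { [P [Q { }]] }] [P [Q < >]]]]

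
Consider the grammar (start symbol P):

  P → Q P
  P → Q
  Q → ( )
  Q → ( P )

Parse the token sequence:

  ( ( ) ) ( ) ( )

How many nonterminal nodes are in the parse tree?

8

[P [Q ( [P [Q ( )]] )] [P [Q ( )] [P [Q ( )]]]]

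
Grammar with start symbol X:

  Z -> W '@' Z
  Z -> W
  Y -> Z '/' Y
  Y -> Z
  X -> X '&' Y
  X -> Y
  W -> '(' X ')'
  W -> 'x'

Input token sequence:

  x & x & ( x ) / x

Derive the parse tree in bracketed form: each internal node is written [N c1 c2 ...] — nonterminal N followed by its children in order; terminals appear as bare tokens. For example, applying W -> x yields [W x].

X
X & Y
X & Y & Y
Y & Y & Y
Z & Y & Y
W & Y & Y
x & Y & Y
x & Z & Y
x & W & Y
x & x & Y
x & x & Z / Y
x & x & W / Y
x & x & ( X ) / Y
x & x & ( Y ) / Y
x & x & ( Z ) / Y
x & x & ( W ) / Y
x & x & ( x ) / Y
x & x & ( x ) / Z
x & x & ( x ) / W
x & x & ( x ) / x

[X [X [X [Y [Z [W x]]]] & [Y [Z [W x]]]] & [Y [Z [W ( [X [Y [Z [W x]]]] )]] / [Y [Z [W x]]]]]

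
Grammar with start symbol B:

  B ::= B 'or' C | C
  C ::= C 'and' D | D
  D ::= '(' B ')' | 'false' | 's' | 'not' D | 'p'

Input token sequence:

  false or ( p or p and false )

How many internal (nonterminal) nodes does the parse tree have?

[B [B [C [D false]]] or [C [D ( [B [B [C [D p]]] or [C [C [D p]] and [D false]]] )]]]

14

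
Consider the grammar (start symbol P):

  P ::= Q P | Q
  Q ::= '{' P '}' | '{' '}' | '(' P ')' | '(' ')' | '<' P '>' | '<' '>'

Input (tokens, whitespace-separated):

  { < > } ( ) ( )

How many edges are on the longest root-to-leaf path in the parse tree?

4

[P [Q { [P [Q < >]] }] [P [Q ( )] [P [Q ( )]]]]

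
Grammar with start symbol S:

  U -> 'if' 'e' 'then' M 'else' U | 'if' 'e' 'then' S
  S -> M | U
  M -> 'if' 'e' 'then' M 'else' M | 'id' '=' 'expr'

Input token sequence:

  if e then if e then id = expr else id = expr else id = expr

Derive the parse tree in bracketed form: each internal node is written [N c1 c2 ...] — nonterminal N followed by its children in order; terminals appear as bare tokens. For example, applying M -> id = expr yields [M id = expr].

[S [M if e then [M if e then [M id = expr] else [M id = expr]] else [M id = expr]]]

S
M
if e then M else M
if e then if e then M else M else M
if e then if e then id = expr else M else M
if e then if e then id = expr else id = expr else M
if e then if e then id = expr else id = expr else id = expr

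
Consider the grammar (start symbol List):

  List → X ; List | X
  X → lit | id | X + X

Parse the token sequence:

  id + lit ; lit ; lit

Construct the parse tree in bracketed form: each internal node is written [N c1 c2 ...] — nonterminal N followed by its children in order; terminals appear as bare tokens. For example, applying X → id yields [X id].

List
X ; List
X + X ; List
id + X ; List
id + lit ; List
id + lit ; X ; List
id + lit ; lit ; List
id + lit ; lit ; X
id + lit ; lit ; lit

[List [X [X id] + [X lit]] ; [List [X lit] ; [List [X lit]]]]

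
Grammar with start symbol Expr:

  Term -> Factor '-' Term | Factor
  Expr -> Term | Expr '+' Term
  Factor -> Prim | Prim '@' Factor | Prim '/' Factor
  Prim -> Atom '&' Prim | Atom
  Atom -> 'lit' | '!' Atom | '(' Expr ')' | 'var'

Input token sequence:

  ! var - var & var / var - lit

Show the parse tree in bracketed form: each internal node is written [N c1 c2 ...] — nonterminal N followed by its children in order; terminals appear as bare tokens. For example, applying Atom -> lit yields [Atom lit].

Expr
Term
Factor - Term
Prim - Term
Atom - Term
! Atom - Term
! var - Term
! var - Factor - Term
! var - Prim / Factor - Term
! var - Atom & Prim / Factor - Term
! var - var & Prim / Factor - Term
! var - var & Atom / Factor - Term
! var - var & var / Factor - Term
! var - var & var / Prim - Term
! var - var & var / Atom - Term
! var - var & var / var - Term
! var - var & var / var - Factor
! var - var & var / var - Prim
! var - var & var / var - Atom
! var - var & var / var - lit

[Expr [Term [Factor [Prim [Atom ! [Atom var]]]] - [Term [Factor [Prim [Atom var] & [Prim [Atom var]]] / [Factor [Prim [Atom var]]]] - [Term [Factor [Prim [Atom lit]]]]]]]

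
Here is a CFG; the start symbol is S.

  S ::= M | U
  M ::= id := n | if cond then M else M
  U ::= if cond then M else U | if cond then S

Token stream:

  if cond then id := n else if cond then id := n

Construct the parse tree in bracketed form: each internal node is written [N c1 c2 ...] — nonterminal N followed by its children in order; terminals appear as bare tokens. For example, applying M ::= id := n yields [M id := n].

[S [U if cond then [M id := n] else [U if cond then [S [M id := n]]]]]

S
U
if cond then M else U
if cond then id := n else U
if cond then id := n else if cond then S
if cond then id := n else if cond then M
if cond then id := n else if cond then id := n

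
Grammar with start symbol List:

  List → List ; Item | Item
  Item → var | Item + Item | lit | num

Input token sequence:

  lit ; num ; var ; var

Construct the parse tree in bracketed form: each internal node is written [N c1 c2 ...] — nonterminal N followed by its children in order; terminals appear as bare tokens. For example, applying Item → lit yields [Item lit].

List
List ; Item
List ; Item ; Item
List ; Item ; Item ; Item
Item ; Item ; Item ; Item
lit ; Item ; Item ; Item
lit ; num ; Item ; Item
lit ; num ; var ; Item
lit ; num ; var ; var

[List [List [List [List [Item lit]] ; [Item num]] ; [Item var]] ; [Item var]]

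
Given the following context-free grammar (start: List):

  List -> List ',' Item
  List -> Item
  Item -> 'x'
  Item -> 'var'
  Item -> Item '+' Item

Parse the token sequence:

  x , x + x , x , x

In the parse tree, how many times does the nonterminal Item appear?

[List [List [List [List [Item x]] , [Item [Item x] + [Item x]]] , [Item x]] , [Item x]]

6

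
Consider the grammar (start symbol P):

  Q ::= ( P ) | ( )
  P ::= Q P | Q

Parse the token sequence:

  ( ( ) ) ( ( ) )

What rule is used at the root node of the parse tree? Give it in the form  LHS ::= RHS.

P ::= Q P

[P [Q ( [P [Q ( )]] )] [P [Q ( [P [Q ( )]] )]]]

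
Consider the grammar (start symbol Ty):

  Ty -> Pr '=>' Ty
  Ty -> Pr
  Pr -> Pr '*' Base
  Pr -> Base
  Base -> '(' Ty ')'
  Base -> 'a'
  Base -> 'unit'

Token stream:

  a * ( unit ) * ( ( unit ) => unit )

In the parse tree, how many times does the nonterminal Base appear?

[Ty [Pr [Pr [Pr [Base a]] * [Base ( [Ty [Pr [Base unit]]] )]] * [Base ( [Ty [Pr [Base ( [Ty [Pr [Base unit]]] )]] => [Ty [Pr [Base unit]]]] )]]]

7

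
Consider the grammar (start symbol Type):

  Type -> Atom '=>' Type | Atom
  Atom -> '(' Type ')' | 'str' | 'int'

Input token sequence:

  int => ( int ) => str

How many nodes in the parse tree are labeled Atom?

[Type [Atom int] => [Type [Atom ( [Type [Atom int]] )] => [Type [Atom str]]]]

4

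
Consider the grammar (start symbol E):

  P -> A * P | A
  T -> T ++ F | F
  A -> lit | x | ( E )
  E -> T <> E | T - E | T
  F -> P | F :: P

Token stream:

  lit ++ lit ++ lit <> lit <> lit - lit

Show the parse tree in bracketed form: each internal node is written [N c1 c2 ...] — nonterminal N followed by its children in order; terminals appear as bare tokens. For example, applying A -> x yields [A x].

[E [T [T [T [F [P [A lit]]]] ++ [F [P [A lit]]]] ++ [F [P [A lit]]]] <> [E [T [F [P [A lit]]]] <> [E [T [F [P [A lit]]]] - [E [T [F [P [A lit]]]]]]]]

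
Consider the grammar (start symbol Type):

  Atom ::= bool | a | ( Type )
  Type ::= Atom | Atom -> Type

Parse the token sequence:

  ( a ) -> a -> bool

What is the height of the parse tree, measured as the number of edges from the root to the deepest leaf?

4

[Type [Atom ( [Type [Atom a]] )] -> [Type [Atom a] -> [Type [Atom bool]]]]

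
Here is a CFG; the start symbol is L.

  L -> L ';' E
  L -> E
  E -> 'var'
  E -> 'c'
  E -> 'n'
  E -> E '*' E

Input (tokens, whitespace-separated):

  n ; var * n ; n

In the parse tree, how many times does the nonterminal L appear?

3

[L [L [L [E n]] ; [E [E var] * [E n]]] ; [E n]]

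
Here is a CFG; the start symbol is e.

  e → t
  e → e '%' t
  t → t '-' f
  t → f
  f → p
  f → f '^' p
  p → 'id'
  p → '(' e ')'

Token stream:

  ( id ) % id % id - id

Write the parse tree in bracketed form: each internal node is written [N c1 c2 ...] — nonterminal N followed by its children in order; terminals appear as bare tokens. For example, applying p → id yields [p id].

[e [e [e [t [f [p ( [e [t [f [p id]]]] )]]]] % [t [f [p id]]]] % [t [t [f [p id]]] - [f [p id]]]]

e
e % t
e % t % t
t % t % t
f % t % t
p % t % t
( e ) % t % t
( t ) % t % t
( f ) % t % t
( p ) % t % t
( id ) % t % t
( id ) % f % t
( id ) % p % t
( id ) % id % t
( id ) % id % t - f
( id ) % id % f - f
( id ) % id % p - f
( id ) % id % id - f
( id ) % id % id - p
( id ) % id % id - id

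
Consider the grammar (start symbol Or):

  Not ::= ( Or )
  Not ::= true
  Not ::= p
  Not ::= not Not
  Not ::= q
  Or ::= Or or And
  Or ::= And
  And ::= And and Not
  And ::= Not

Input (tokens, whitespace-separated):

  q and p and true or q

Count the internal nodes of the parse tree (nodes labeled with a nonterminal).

10

[Or [Or [And [And [And [Not q]] and [Not p]] and [Not true]]] or [And [Not q]]]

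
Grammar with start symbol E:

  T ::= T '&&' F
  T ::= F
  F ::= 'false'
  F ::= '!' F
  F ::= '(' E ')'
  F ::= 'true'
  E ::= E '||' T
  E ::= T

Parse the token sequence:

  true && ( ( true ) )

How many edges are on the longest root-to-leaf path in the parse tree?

9

[E [T [T [F true]] && [F ( [E [T [F ( [E [T [F true]]] )]]] )]]]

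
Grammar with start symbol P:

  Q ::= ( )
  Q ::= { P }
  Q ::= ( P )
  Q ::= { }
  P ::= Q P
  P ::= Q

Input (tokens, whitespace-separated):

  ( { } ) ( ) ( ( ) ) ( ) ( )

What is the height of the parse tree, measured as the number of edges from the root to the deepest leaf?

[P [Q ( [P [Q { }]] )] [P [Q ( )] [P [Q ( [P [Q ( )]] )] [P [Q ( )] [P [Q ( )]]]]]]

6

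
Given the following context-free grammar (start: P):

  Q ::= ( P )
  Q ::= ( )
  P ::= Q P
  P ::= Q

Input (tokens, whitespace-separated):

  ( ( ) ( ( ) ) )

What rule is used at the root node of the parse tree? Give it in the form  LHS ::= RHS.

[P [Q ( [P [Q ( )] [P [Q ( [P [Q ( )]] )]]] )]]

P ::= Q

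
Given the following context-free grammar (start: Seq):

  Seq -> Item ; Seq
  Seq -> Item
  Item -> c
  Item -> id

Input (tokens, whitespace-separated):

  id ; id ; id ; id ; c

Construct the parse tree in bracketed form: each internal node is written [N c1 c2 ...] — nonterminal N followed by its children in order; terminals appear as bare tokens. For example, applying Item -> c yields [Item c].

Seq
Item ; Seq
id ; Seq
id ; Item ; Seq
id ; id ; Seq
id ; id ; Item ; Seq
id ; id ; id ; Seq
id ; id ; id ; Item ; Seq
id ; id ; id ; id ; Seq
id ; id ; id ; id ; Item
id ; id ; id ; id ; c

[Seq [Item id] ; [Seq [Item id] ; [Seq [Item id] ; [Seq [Item id] ; [Seq [Item c]]]]]]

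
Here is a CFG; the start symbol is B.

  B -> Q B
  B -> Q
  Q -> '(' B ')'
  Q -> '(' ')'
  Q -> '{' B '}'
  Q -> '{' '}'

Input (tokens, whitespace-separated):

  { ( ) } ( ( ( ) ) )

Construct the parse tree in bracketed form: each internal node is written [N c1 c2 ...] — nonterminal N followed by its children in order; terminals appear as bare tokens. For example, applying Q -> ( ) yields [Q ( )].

B
Q B
{ B } B
{ Q } B
{ ( ) } B
{ ( ) } Q
{ ( ) } ( B )
{ ( ) } ( Q )
{ ( ) } ( ( B ) )
{ ( ) } ( ( Q ) )
{ ( ) } ( ( ( ) ) )

[B [Q { [B [Q ( )]] }] [B [Q ( [B [Q ( [B [Q ( )]] )]] )]]]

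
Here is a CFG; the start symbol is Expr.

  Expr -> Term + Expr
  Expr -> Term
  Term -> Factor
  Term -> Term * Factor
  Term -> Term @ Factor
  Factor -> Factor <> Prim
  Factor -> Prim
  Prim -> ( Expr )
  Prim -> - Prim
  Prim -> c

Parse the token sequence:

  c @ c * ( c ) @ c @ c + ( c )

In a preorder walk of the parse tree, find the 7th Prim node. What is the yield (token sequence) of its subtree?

[Expr [Term [Term [Term [Term [Term [Factor [Prim c]]] @ [Factor [Prim c]]] * [Factor [Prim ( [Expr [Term [Factor [Prim c]]]] )]]] @ [Factor [Prim c]]] @ [Factor [Prim c]]] + [Expr [Term [Factor [Prim ( [Expr [Term [Factor [Prim c]]]] )]]]]]

( c )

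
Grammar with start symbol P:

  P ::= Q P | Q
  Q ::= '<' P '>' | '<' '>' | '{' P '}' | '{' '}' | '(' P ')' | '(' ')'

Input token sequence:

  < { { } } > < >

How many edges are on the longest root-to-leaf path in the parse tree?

6

[P [Q < [P [Q { [P [Q { }]] }]] >] [P [Q < >]]]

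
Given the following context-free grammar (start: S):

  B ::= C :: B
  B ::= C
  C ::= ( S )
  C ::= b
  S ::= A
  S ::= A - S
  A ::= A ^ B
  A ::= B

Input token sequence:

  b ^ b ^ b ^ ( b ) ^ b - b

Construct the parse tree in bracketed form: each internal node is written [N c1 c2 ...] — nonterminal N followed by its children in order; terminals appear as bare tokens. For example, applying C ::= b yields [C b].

[S [A [A [A [A [A [B [C b]]] ^ [B [C b]]] ^ [B [C b]]] ^ [B [C ( [S [A [B [C b]]]] )]]] ^ [B [C b]]] - [S [A [B [C b]]]]]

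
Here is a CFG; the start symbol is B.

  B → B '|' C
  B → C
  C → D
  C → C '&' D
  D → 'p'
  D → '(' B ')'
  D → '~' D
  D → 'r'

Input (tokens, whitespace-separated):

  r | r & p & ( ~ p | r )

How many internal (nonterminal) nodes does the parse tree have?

[B [B [C [D r]]] | [C [C [C [D r]] & [D p]] & [D ( [B [B [C [D ~ [D p]]]] | [C [D r]]] )]]]

17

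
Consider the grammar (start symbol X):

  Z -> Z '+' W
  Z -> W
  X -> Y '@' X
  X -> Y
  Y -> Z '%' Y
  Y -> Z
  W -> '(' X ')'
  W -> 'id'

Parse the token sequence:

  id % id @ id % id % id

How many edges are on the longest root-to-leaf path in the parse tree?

[X [Y [Z [W id]] % [Y [Z [W id]]]] @ [X [Y [Z [W id]] % [Y [Z [W id]] % [Y [Z [W id]]]]]]]

7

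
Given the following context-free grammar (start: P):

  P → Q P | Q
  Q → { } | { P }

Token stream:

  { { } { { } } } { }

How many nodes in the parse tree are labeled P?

5

[P [Q { [P [Q { }] [P [Q { [P [Q { }]] }]]] }] [P [Q { }]]]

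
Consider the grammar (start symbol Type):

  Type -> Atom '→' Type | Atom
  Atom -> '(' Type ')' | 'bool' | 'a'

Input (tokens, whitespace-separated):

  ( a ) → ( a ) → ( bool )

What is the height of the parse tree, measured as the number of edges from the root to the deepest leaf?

6

[Type [Atom ( [Type [Atom a]] )] → [Type [Atom ( [Type [Atom a]] )] → [Type [Atom ( [Type [Atom bool]] )]]]]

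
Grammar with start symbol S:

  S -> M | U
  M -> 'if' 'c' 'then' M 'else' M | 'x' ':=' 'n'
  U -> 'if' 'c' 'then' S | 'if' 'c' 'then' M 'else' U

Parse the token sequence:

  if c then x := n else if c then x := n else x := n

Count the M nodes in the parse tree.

[S [M if c then [M x := n] else [M if c then [M x := n] else [M x := n]]]]

5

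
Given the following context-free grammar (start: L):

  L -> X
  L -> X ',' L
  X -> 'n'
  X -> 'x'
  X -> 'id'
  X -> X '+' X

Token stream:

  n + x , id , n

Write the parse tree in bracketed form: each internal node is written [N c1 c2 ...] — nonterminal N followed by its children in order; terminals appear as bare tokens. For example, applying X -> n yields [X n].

[L [X [X n] + [X x]] , [L [X id] , [L [X n]]]]

L
X , L
X + X , L
n + X , L
n + x , L
n + x , X , L
n + x , id , L
n + x , id , X
n + x , id , n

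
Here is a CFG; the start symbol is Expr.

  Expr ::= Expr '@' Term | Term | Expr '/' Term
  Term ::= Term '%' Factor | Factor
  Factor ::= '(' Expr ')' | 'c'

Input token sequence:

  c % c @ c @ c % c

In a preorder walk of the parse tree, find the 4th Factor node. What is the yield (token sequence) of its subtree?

c

[Expr [Expr [Expr [Term [Term [Factor c]] % [Factor c]]] @ [Term [Factor c]]] @ [Term [Term [Factor c]] % [Factor c]]]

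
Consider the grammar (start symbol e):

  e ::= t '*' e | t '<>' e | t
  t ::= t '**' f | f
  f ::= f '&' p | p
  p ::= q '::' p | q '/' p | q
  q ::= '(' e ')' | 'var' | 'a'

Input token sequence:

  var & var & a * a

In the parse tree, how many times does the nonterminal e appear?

2

[e [t [f [f [f [p [q var]]] & [p [q var]]] & [p [q a]]]] * [e [t [f [p [q a]]]]]]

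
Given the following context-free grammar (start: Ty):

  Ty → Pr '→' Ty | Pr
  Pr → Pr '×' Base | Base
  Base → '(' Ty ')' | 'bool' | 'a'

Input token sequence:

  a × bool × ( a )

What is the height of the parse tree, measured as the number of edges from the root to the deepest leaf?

[Ty [Pr [Pr [Pr [Base a]] × [Base bool]] × [Base ( [Ty [Pr [Base a]]] )]]]

6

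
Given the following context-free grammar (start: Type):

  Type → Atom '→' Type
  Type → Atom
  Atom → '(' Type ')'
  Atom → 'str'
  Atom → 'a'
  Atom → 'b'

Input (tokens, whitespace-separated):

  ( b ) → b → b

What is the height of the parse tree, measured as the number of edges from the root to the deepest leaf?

4

[Type [Atom ( [Type [Atom b]] )] → [Type [Atom b] → [Type [Atom b]]]]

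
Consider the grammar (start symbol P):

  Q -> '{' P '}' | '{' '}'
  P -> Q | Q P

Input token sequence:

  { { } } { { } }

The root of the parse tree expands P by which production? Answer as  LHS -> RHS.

[P [Q { [P [Q { }]] }] [P [Q { [P [Q { }]] }]]]

P -> Q P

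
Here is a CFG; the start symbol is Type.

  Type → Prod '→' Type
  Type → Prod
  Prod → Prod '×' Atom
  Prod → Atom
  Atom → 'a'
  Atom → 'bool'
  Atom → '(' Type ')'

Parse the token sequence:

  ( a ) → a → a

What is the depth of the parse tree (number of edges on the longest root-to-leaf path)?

6

[Type [Prod [Atom ( [Type [Prod [Atom a]]] )]] → [Type [Prod [Atom a]] → [Type [Prod [Atom a]]]]]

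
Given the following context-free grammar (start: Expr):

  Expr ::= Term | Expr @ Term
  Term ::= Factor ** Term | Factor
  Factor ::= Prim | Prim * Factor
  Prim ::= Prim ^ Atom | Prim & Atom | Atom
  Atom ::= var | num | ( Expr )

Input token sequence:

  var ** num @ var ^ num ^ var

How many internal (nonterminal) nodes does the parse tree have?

18

[Expr [Expr [Term [Factor [Prim [Atom var]]] ** [Term [Factor [Prim [Atom num]]]]]] @ [Term [Factor [Prim [Prim [Prim [Atom var]] ^ [Atom num]] ^ [Atom var]]]]]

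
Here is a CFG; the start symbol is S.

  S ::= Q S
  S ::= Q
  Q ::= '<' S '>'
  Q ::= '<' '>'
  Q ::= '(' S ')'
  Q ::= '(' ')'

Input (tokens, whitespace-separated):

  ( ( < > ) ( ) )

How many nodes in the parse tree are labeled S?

4

[S [Q ( [S [Q ( [S [Q < >]] )] [S [Q ( )]]] )]]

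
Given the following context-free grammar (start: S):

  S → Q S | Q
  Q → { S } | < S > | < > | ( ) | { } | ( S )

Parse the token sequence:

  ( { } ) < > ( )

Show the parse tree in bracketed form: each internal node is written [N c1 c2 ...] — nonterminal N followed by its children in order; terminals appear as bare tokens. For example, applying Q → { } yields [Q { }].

[S [Q ( [S [Q { }]] )] [S [Q < >] [S [Q ( )]]]]

S
Q S
( S ) S
( Q ) S
( { } ) S
( { } ) Q S
( { } ) < > S
( { } ) < > Q
( { } ) < > ( )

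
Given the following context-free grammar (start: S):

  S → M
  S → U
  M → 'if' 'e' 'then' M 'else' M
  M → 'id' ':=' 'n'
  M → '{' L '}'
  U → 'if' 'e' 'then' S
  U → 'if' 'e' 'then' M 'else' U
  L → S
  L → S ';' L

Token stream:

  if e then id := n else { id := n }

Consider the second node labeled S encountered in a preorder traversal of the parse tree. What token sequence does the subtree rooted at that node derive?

[S [M if e then [M id := n] else [M { [L [S [M id := n]]] }]]]

id := n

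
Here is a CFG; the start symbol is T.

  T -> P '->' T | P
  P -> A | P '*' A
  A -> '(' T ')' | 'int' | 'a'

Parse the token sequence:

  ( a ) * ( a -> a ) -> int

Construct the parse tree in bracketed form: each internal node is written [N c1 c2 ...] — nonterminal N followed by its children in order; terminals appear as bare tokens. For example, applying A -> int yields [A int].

T
P -> T
P * A -> T
A * A -> T
( T ) * A -> T
( P ) * A -> T
( A ) * A -> T
( a ) * A -> T
( a ) * ( T ) -> T
( a ) * ( P -> T ) -> T
( a ) * ( A -> T ) -> T
( a ) * ( a -> T ) -> T
( a ) * ( a -> P ) -> T
( a ) * ( a -> A ) -> T
( a ) * ( a -> a ) -> T
( a ) * ( a -> a ) -> P
( a ) * ( a -> a ) -> A
( a ) * ( a -> a ) -> int

[T [P [P [A ( [T [P [A a]]] )]] * [A ( [T [P [A a]] -> [T [P [A a]]]] )]] -> [T [P [A int]]]]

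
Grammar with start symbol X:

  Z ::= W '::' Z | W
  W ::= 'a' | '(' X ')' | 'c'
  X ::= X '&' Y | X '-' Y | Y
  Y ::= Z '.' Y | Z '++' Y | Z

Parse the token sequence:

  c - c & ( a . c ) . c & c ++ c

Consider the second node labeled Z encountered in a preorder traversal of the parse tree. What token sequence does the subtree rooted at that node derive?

[X [X [X [X [Y [Z [W c]]]] - [Y [Z [W c]]]] & [Y [Z [W ( [X [Y [Z [W a]] . [Y [Z [W c]]]]] )]] . [Y [Z [W c]]]]] & [Y [Z [W c]] ++ [Y [Z [W c]]]]]

c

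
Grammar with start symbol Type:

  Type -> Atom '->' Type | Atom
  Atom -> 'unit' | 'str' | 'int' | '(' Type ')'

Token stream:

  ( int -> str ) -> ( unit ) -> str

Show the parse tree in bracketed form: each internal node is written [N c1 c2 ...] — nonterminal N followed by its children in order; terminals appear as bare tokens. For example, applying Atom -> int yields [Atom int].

[Type [Atom ( [Type [Atom int] -> [Type [Atom str]]] )] -> [Type [Atom ( [Type [Atom unit]] )] -> [Type [Atom str]]]]

Type
Atom -> Type
( Type ) -> Type
( Atom -> Type ) -> Type
( int -> Type ) -> Type
( int -> Atom ) -> Type
( int -> str ) -> Type
( int -> str ) -> Atom -> Type
( int -> str ) -> ( Type ) -> Type
( int -> str ) -> ( Atom ) -> Type
( int -> str ) -> ( unit ) -> Type
( int -> str ) -> ( unit ) -> Atom
( int -> str ) -> ( unit ) -> str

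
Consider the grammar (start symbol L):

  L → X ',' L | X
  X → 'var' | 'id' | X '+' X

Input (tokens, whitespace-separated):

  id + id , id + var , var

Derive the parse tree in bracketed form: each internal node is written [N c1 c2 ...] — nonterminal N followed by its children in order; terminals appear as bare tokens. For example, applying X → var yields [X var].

L
X , L
X + X , L
id + X , L
id + id , L
id + id , X , L
id + id , X + X , L
id + id , id + X , L
id + id , id + var , L
id + id , id + var , X
id + id , id + var , var

[L [X [X id] + [X id]] , [L [X [X id] + [X var]] , [L [X var]]]]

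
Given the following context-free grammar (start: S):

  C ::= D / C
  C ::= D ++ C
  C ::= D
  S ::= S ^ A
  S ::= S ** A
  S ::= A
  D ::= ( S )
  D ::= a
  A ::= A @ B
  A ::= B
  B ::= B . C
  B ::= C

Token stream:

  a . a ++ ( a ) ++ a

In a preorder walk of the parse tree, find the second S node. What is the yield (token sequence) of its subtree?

[S [A [B [B [C [D a]]] . [C [D a] ++ [C [D ( [S [A [B [C [D a]]]]] )] ++ [C [D a]]]]]]]

a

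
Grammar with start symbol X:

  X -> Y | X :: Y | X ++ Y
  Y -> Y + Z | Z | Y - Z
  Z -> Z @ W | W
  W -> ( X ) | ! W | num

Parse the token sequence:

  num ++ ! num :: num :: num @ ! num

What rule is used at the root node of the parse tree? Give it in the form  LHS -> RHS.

X -> X :: Y

[X [X [X [X [Y [Z [W num]]]] ++ [Y [Z [W ! [W num]]]]] :: [Y [Z [W num]]]] :: [Y [Z [Z [W num]] @ [W ! [W num]]]]]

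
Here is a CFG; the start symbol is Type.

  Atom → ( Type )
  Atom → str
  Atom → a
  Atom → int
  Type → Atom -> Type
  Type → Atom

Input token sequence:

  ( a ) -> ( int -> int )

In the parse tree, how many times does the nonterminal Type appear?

[Type [Atom ( [Type [Atom a]] )] -> [Type [Atom ( [Type [Atom int] -> [Type [Atom int]]] )]]]

5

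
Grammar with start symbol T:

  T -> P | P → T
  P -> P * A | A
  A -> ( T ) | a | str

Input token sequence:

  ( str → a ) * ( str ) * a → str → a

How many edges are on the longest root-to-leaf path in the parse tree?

[T [P [P [P [A ( [T [P [A str]] → [T [P [A a]]]] )]] * [A ( [T [P [A str]]] )]] * [A a]] → [T [P [A str]] → [T [P [A a]]]]]

9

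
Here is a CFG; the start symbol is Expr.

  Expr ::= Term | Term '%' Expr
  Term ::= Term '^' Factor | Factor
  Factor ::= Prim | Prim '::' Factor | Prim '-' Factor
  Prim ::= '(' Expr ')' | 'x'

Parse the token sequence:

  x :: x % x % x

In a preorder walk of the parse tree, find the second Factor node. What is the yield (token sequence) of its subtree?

[Expr [Term [Factor [Prim x] :: [Factor [Prim x]]]] % [Expr [Term [Factor [Prim x]]] % [Expr [Term [Factor [Prim x]]]]]]

x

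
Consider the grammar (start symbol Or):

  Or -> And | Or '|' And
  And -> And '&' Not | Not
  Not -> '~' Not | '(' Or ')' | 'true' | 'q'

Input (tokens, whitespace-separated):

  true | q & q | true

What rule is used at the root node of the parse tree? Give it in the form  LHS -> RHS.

Or -> Or '|' And

[Or [Or [Or [And [Not true]]] | [And [And [Not q]] & [Not q]]] | [And [Not true]]]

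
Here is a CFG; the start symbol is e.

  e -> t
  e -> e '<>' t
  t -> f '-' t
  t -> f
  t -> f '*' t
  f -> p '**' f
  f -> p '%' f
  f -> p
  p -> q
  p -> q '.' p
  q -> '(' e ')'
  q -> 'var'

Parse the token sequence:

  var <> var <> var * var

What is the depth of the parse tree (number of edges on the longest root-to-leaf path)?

[e [e [e [t [f [p [q var]]]]] <> [t [f [p [q var]]]]] <> [t [f [p [q var]]] * [t [f [p [q var]]]]]]

7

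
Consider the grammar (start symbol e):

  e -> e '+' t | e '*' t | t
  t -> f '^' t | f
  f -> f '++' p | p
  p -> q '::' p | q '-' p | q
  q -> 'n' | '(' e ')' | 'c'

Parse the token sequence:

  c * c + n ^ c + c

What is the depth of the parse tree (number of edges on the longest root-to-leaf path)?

8

[e [e [e [e [t [f [p [q c]]]]] * [t [f [p [q c]]]]] + [t [f [p [q n]]] ^ [t [f [p [q c]]]]]] + [t [f [p [q c]]]]]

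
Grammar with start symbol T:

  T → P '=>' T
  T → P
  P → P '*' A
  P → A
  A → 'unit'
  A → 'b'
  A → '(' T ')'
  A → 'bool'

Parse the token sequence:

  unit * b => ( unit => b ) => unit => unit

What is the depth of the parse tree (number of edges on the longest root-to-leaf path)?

[T [P [P [A unit]] * [A b]] => [T [P [A ( [T [P [A unit]] => [T [P [A b]]]] )]] => [T [P [A unit]] => [T [P [A unit]]]]]]

8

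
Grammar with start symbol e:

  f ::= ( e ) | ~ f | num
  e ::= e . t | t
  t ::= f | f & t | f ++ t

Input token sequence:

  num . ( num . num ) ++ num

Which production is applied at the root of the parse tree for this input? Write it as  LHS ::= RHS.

[e [e [t [f num]]] . [t [f ( [e [e [t [f num]]] . [t [f num]]] )] ++ [t [f num]]]]

e ::= e . t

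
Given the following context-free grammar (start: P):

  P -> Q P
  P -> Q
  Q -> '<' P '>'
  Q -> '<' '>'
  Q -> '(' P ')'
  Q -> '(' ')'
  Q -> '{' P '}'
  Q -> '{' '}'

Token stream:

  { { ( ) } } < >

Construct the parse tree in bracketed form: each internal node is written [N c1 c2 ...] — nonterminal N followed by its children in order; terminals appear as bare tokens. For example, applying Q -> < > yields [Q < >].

[P [Q { [P [Q { [P [Q ( )]] }]] }] [P [Q < >]]]

P
Q P
{ P } P
{ Q } P
{ { P } } P
{ { Q } } P
{ { ( ) } } P
{ { ( ) } } Q
{ { ( ) } } < >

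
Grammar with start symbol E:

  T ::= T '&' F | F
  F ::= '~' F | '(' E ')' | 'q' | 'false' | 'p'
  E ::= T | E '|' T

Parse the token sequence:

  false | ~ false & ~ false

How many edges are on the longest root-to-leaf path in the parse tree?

5

[E [E [T [F false]]] | [T [T [F ~ [F false]]] & [F ~ [F false]]]]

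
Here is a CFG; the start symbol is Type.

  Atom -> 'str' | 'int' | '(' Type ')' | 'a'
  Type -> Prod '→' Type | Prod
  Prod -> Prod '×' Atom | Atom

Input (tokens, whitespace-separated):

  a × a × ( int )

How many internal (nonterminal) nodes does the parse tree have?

10

[Type [Prod [Prod [Prod [Atom a]] × [Atom a]] × [Atom ( [Type [Prod [Atom int]]] )]]]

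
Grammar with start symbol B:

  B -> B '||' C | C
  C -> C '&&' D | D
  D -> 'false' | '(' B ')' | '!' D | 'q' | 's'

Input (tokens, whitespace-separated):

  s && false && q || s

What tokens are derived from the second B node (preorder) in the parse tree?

[B [B [C [C [C [D s]] && [D false]] && [D q]]] || [C [D s]]]

s && false && q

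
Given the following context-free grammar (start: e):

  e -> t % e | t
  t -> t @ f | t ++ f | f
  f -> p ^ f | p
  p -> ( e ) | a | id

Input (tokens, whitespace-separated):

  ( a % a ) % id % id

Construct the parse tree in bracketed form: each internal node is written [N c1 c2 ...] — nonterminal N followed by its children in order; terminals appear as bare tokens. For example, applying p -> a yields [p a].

[e [t [f [p ( [e [t [f [p a]]] % [e [t [f [p a]]]]] )]]] % [e [t [f [p id]]] % [e [t [f [p id]]]]]]

e
t % e
f % e
p % e
( e ) % e
( t % e ) % e
( f % e ) % e
( p % e ) % e
( a % e ) % e
( a % t ) % e
( a % f ) % e
( a % p ) % e
( a % a ) % e
( a % a ) % t % e
( a % a ) % f % e
( a % a ) % p % e
( a % a ) % id % e
( a % a ) % id % t
( a % a ) % id % f
( a % a ) % id % p
( a % a ) % id % id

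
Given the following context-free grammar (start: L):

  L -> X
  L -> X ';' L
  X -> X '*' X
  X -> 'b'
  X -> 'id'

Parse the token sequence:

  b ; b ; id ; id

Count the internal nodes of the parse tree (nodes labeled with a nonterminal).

8

[L [X b] ; [L [X b] ; [L [X id] ; [L [X id]]]]]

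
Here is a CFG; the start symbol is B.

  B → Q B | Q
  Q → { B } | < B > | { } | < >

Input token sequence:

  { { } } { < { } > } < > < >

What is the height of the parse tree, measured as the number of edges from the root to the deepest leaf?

[B [Q { [B [Q { }]] }] [B [Q { [B [Q < [B [Q { }]] >]] }] [B [Q < >] [B [Q < >]]]]]

7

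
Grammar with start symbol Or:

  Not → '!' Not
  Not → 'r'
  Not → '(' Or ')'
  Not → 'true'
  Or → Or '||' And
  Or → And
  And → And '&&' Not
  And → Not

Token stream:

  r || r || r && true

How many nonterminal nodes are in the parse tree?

[Or [Or [Or [And [Not r]]] || [And [Not r]]] || [And [And [Not r]] && [Not true]]]

11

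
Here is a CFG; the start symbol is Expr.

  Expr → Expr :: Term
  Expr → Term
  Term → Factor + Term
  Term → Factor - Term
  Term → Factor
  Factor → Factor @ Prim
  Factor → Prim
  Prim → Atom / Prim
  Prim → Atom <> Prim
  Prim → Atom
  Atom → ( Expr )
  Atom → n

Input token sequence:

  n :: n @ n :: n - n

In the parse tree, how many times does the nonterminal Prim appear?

[Expr [Expr [Expr [Term [Factor [Prim [Atom n]]]]] :: [Term [Factor [Factor [Prim [Atom n]]] @ [Prim [Atom n]]]]] :: [Term [Factor [Prim [Atom n]]] - [Term [Factor [Prim [Atom n]]]]]]

5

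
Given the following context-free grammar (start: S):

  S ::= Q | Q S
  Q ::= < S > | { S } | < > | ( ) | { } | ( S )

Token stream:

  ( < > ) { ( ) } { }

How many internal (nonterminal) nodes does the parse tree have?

10

[S [Q ( [S [Q < >]] )] [S [Q { [S [Q ( )]] }] [S [Q { }]]]]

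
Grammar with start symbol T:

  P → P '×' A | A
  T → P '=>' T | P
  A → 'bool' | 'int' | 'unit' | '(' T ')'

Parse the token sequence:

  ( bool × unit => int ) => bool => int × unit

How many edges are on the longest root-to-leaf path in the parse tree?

7

[T [P [A ( [T [P [P [A bool]] × [A unit]] => [T [P [A int]]]] )]] => [T [P [A bool]] => [T [P [P [A int]] × [A unit]]]]]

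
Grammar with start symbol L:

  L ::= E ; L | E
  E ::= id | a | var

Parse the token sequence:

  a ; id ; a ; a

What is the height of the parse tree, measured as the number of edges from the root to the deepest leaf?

[L [E a] ; [L [E id] ; [L [E a] ; [L [E a]]]]]

5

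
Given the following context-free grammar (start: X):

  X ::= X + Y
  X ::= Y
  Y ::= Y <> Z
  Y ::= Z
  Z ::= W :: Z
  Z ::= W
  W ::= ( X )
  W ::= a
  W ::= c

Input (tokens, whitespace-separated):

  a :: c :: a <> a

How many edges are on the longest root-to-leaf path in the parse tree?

7

[X [Y [Y [Z [W a] :: [Z [W c] :: [Z [W a]]]]] <> [Z [W a]]]]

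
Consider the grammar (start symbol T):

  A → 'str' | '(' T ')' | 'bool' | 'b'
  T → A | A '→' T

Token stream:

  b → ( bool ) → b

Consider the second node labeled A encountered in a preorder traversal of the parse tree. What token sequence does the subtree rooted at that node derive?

( bool )

[T [A b] → [T [A ( [T [A bool]] )] → [T [A b]]]]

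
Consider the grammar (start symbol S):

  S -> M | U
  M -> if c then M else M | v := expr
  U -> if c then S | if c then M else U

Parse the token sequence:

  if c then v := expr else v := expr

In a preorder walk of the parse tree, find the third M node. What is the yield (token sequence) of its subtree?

v := expr

[S [M if c then [M v := expr] else [M v := expr]]]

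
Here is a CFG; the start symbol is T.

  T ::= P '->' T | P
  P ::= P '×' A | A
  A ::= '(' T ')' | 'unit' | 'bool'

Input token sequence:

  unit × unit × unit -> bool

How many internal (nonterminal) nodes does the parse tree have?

10

[T [P [P [P [A unit]] × [A unit]] × [A unit]] -> [T [P [A bool]]]]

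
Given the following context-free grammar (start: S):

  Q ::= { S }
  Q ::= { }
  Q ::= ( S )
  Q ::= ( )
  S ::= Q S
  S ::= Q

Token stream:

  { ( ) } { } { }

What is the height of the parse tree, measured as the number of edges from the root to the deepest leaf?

[S [Q { [S [Q ( )]] }] [S [Q { }] [S [Q { }]]]]

4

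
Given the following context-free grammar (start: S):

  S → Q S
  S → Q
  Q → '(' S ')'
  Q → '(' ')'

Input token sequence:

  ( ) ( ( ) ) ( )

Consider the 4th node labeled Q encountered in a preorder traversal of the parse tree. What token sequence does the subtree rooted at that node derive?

[S [Q ( )] [S [Q ( [S [Q ( )]] )] [S [Q ( )]]]]

( )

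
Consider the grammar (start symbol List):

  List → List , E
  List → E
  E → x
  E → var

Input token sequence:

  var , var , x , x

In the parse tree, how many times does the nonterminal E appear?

[List [List [List [List [E var]] , [E var]] , [E x]] , [E x]]

4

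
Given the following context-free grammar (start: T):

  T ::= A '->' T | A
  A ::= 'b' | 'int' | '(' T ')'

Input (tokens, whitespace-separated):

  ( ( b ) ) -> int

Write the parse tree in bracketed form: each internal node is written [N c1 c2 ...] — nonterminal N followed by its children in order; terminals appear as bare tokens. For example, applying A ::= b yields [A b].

[T [A ( [T [A ( [T [A b]] )]] )] -> [T [A int]]]

T
A -> T
( T ) -> T
( A ) -> T
( ( T ) ) -> T
( ( A ) ) -> T
( ( b ) ) -> T
( ( b ) ) -> A
( ( b ) ) -> int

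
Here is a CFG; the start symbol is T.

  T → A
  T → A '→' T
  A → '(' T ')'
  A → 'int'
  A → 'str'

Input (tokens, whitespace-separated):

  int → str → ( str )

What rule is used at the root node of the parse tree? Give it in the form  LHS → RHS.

T → A '→' T

[T [A int] → [T [A str] → [T [A ( [T [A str]] )]]]]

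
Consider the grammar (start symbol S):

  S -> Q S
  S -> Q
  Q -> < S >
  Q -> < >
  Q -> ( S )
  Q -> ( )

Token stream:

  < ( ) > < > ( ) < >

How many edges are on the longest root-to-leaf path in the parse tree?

5

[S [Q < [S [Q ( )]] >] [S [Q < >] [S [Q ( )] [S [Q < >]]]]]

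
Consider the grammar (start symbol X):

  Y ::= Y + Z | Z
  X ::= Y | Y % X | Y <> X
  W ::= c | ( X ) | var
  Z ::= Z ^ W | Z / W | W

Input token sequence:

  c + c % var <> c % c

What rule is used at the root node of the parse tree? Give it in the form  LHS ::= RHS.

[X [Y [Y [Z [W c]]] + [Z [W c]]] % [X [Y [Z [W var]]] <> [X [Y [Z [W c]]] % [X [Y [Z [W c]]]]]]]

X ::= Y % X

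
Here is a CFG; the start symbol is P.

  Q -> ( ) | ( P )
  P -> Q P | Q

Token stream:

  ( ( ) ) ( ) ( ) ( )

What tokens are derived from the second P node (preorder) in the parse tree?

( )

[P [Q ( [P [Q ( )]] )] [P [Q ( )] [P [Q ( )] [P [Q ( )]]]]]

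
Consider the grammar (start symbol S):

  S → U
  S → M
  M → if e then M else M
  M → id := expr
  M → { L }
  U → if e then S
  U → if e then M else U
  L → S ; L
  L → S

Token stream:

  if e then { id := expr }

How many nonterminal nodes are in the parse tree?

[S [U if e then [S [M { [L [S [M id := expr]]] }]]]]

7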